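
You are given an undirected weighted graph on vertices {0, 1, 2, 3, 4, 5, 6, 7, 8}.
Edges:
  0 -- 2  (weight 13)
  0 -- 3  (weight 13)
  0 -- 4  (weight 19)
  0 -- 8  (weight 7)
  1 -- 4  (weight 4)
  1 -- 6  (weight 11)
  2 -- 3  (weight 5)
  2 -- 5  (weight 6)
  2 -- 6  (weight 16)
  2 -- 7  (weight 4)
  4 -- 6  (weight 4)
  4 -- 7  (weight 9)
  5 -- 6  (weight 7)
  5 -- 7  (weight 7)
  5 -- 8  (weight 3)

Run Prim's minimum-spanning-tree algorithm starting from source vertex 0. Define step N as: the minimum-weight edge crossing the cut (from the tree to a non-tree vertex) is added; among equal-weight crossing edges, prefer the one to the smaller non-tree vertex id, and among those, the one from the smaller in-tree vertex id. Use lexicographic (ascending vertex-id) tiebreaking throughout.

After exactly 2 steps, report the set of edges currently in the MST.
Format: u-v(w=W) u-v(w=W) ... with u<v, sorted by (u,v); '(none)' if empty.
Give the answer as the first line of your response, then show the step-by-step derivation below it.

0-8(w=7) 5-8(w=3)

step 1: add edge 0-8 (w=7); MST = {0-8(w=7)}
step 2: add edge 5-8 (w=3); MST = {0-8(w=7) 5-8(w=3)}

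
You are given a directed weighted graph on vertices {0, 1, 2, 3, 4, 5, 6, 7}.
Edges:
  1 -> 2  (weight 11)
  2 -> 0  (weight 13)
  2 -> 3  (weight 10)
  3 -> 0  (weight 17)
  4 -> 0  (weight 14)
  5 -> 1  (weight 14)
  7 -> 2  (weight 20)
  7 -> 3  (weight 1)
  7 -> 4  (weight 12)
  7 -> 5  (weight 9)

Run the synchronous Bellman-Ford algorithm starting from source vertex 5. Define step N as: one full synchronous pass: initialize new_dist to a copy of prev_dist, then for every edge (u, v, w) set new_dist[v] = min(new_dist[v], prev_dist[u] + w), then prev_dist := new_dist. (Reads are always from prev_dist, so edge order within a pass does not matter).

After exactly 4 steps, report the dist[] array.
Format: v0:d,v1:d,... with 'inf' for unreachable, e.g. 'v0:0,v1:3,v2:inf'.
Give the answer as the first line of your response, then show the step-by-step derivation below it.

v0:38,v1:14,v2:25,v3:35,v4:inf,v5:0,v6:inf,v7:inf

step 1: dist = v0:inf,v1:14,v2:inf,v3:inf,v4:inf,v5:0,v6:inf,v7:inf
step 2: dist = v0:inf,v1:14,v2:25,v3:inf,v4:inf,v5:0,v6:inf,v7:inf
step 3: dist = v0:38,v1:14,v2:25,v3:35,v4:inf,v5:0,v6:inf,v7:inf
step 4: dist = v0:38,v1:14,v2:25,v3:35,v4:inf,v5:0,v6:inf,v7:inf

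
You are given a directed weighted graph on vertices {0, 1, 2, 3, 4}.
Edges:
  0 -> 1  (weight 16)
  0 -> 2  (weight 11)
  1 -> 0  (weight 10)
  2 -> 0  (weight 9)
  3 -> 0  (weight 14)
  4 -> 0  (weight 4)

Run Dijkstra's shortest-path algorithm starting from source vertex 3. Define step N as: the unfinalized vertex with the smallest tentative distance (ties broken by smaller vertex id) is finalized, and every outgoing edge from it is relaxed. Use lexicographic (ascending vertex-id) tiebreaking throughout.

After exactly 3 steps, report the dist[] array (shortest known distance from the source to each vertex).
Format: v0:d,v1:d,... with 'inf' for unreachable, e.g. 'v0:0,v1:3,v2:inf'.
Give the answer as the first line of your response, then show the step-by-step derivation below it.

v0:14,v1:30,v2:25,v3:0,v4:inf

step 1: dist = v0:14,v1:inf,v2:inf,v3:0,v4:inf
step 2: dist = v0:14,v1:30,v2:25,v3:0,v4:inf
step 3: dist = v0:14,v1:30,v2:25,v3:0,v4:inf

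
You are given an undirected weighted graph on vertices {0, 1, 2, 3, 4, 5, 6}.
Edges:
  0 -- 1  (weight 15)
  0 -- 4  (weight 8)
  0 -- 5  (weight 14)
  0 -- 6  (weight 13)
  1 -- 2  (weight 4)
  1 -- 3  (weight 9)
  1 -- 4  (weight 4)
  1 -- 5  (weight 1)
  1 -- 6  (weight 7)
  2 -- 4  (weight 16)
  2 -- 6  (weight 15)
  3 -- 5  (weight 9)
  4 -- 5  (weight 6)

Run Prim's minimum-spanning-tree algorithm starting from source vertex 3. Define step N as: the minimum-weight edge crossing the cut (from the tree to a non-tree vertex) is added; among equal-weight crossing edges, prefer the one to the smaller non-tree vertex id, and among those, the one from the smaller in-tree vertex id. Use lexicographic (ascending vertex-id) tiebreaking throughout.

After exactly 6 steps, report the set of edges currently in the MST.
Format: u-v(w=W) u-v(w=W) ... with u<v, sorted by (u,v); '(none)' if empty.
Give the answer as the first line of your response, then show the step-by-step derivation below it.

0-4(w=8) 1-2(w=4) 1-3(w=9) 1-4(w=4) 1-5(w=1) 1-6(w=7)

step 1: add edge 1-3 (w=9); MST = {1-3(w=9)}
step 2: add edge 1-5 (w=1); MST = {1-3(w=9) 1-5(w=1)}
step 3: add edge 1-2 (w=4); MST = {1-2(w=4) 1-3(w=9) 1-5(w=1)}
step 4: add edge 1-4 (w=4); MST = {1-2(w=4) 1-3(w=9) 1-4(w=4) 1-5(w=1)}
step 5: add edge 1-6 (w=7); MST = {1-2(w=4) 1-3(w=9) 1-4(w=4) 1-5(w=1) 1-6(w=7)}
step 6: add edge 0-4 (w=8); MST = {0-4(w=8) 1-2(w=4) 1-3(w=9) 1-4(w=4) 1-5(w=1) 1-6(w=7)}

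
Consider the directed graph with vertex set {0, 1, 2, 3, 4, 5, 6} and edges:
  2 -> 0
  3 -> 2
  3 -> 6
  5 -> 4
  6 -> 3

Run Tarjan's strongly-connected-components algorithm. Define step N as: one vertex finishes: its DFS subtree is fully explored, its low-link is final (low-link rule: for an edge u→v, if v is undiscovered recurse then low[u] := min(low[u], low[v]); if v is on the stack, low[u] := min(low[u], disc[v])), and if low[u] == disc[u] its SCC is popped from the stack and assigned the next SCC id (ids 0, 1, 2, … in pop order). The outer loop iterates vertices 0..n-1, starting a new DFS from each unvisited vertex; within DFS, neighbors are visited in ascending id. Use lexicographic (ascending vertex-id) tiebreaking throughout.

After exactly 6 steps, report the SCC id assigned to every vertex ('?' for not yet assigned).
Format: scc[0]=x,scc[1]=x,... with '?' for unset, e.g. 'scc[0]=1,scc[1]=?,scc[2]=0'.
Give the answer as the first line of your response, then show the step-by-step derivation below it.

scc[0]=0,scc[1]=1,scc[2]=2,scc[3]=3,scc[4]=4,scc[5]=?,scc[6]=3

step 1: low=(low[0]=0,low[1]=?,low[2]=?,low[3]=?,low[4]=?,low[5]=?,low[6]=?); scc=(scc[0]=0,scc[1]=?,scc[2]=?,scc[3]=?,scc[4]=?,scc[5]=?,scc[6]=?)
step 2: low=(low[0]=0,low[1]=1,low[2]=?,low[3]=?,low[4]=?,low[5]=?,low[6]=?); scc=(scc[0]=0,scc[1]=1,scc[2]=?,scc[3]=?,scc[4]=?,scc[5]=?,scc[6]=?)
step 3: low=(low[0]=0,low[1]=1,low[2]=2,low[3]=?,low[4]=?,low[5]=?,low[6]=?); scc=(scc[0]=0,scc[1]=1,scc[2]=2,scc[3]=?,scc[4]=?,scc[5]=?,scc[6]=?)
step 4: low=(low[0]=0,low[1]=1,low[2]=2,low[3]=3,low[4]=?,low[5]=?,low[6]=3); scc=(scc[0]=0,scc[1]=1,scc[2]=2,scc[3]=?,scc[4]=?,scc[5]=?,scc[6]=?)
step 5: low=(low[0]=0,low[1]=1,low[2]=2,low[3]=3,low[4]=?,low[5]=?,low[6]=3); scc=(scc[0]=0,scc[1]=1,scc[2]=2,scc[3]=3,scc[4]=?,scc[5]=?,scc[6]=3)
step 6: low=(low[0]=0,low[1]=1,low[2]=2,low[3]=3,low[4]=5,low[5]=?,low[6]=3); scc=(scc[0]=0,scc[1]=1,scc[2]=2,scc[3]=3,scc[4]=4,scc[5]=?,scc[6]=3)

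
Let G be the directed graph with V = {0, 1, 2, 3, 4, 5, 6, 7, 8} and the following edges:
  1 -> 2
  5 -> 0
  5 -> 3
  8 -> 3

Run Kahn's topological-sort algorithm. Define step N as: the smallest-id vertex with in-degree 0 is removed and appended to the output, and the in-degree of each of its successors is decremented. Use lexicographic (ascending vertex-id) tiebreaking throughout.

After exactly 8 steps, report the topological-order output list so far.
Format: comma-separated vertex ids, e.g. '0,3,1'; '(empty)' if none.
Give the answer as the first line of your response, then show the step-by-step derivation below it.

1,2,4,5,0,6,7,8

step 1: output 1; order=[1]; indeg=(1,0,0,2,0,0,0,0,0)
step 2: output 2; order=[1,2]; indeg=(1,0,0,2,0,0,0,0,0)
step 3: output 4; order=[1,2,4]; indeg=(1,0,0,2,0,0,0,0,0)
step 4: output 5; order=[1,2,4,5]; indeg=(0,0,0,1,0,0,0,0,0)
step 5: output 0; order=[1,2,4,5,0]; indeg=(0,0,0,1,0,0,0,0,0)
step 6: output 6; order=[1,2,4,5,0,6]; indeg=(0,0,0,1,0,0,0,0,0)
step 7: output 7; order=[1,2,4,5,0,6,7]; indeg=(0,0,0,1,0,0,0,0,0)
step 8: output 8; order=[1,2,4,5,0,6,7,8]; indeg=(0,0,0,0,0,0,0,0,0)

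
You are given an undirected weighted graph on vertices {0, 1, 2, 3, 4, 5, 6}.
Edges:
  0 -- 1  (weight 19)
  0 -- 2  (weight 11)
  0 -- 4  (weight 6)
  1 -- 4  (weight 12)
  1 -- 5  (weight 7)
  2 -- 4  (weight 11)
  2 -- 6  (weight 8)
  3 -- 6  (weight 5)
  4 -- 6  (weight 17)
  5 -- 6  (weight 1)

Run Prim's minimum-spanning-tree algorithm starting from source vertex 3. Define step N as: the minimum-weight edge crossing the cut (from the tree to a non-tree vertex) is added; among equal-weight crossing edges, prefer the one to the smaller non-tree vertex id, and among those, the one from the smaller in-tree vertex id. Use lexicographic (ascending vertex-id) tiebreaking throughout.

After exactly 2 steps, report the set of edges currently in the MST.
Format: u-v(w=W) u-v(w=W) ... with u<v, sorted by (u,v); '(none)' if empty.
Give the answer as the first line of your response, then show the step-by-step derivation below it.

3-6(w=5) 5-6(w=1)

step 1: add edge 3-6 (w=5); MST = {3-6(w=5)}
step 2: add edge 5-6 (w=1); MST = {3-6(w=5) 5-6(w=1)}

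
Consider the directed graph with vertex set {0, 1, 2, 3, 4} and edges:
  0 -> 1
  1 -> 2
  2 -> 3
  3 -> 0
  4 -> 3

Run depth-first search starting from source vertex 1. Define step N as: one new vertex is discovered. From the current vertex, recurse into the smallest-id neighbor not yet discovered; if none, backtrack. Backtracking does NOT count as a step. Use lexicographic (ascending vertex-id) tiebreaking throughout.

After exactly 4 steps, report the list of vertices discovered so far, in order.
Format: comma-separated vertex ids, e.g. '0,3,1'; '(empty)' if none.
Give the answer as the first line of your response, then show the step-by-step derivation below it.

1,2,3,0

step 1: discover 1; path=1; order=1
step 2: discover 2; path=1>2; order=1,2
step 3: discover 3; path=1>2>3; order=1,2,3
step 4: discover 0; path=1>2>3>0; order=1,2,3,0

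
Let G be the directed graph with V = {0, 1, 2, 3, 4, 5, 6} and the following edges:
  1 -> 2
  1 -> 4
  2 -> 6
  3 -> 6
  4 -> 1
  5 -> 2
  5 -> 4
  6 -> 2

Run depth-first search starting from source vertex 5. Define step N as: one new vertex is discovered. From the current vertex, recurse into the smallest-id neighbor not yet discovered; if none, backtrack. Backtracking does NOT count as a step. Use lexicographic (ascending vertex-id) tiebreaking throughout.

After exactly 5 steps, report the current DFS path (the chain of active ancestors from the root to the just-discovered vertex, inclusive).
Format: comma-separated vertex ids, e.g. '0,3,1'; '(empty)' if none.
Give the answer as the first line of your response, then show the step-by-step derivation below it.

5,4,1

step 1: discover 5; path=5; order=5
step 2: discover 2; path=5>2; order=5,2
step 3: discover 6; path=5>2>6; order=5,2,6
step 4: discover 4; path=5>4; order=5,2,6,4
step 5: discover 1; path=5>4>1; order=5,2,6,4,1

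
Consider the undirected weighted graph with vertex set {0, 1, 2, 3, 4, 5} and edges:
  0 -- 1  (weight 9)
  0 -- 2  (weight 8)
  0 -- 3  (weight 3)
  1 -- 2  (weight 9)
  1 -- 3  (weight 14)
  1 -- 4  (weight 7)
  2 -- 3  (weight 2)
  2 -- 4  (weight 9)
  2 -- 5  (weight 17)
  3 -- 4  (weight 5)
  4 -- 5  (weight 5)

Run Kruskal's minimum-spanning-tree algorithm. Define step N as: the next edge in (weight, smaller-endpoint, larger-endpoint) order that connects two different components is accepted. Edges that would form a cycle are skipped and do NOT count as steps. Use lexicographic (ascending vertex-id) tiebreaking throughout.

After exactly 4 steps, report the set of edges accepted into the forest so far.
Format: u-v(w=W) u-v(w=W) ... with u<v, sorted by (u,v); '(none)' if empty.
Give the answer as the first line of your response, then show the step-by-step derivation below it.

0-3(w=3) 2-3(w=2) 3-4(w=5) 4-5(w=5)

step 1: add edge 2-3 (w=2); MST = {2-3(w=2)}
step 2: add edge 0-3 (w=3); MST = {0-3(w=3) 2-3(w=2)}
step 3: add edge 3-4 (w=5); MST = {0-3(w=3) 2-3(w=2) 3-4(w=5)}
step 4: add edge 4-5 (w=5); MST = {0-3(w=3) 2-3(w=2) 3-4(w=5) 4-5(w=5)}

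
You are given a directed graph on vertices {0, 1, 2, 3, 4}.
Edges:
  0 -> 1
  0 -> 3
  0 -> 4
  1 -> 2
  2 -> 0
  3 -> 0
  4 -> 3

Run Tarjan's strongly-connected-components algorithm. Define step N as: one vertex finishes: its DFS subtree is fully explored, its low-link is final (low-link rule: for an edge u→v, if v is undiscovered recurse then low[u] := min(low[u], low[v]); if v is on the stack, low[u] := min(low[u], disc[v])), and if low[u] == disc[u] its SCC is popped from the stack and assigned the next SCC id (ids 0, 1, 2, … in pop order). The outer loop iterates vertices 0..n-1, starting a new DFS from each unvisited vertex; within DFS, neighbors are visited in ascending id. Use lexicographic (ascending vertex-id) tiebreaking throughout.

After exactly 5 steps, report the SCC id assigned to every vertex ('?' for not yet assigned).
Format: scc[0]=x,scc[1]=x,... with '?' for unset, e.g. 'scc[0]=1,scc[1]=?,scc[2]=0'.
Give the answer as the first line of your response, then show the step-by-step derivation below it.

scc[0]=0,scc[1]=0,scc[2]=0,scc[3]=0,scc[4]=0

step 1: low=(low[0]=0,low[1]=1,low[2]=0,low[3]=?,low[4]=?); scc=(scc[0]=?,scc[1]=?,scc[2]=?,scc[3]=?,scc[4]=?)
step 2: low=(low[0]=0,low[1]=0,low[2]=0,low[3]=?,low[4]=?); scc=(scc[0]=?,scc[1]=?,scc[2]=?,scc[3]=?,scc[4]=?)
step 3: low=(low[0]=0,low[1]=0,low[2]=0,low[3]=0,low[4]=?); scc=(scc[0]=?,scc[1]=?,scc[2]=?,scc[3]=?,scc[4]=?)
step 4: low=(low[0]=0,low[1]=0,low[2]=0,low[3]=0,low[4]=3); scc=(scc[0]=?,scc[1]=?,scc[2]=?,scc[3]=?,scc[4]=?)
step 5: low=(low[0]=0,low[1]=0,low[2]=0,low[3]=0,low[4]=3); scc=(scc[0]=0,scc[1]=0,scc[2]=0,scc[3]=0,scc[4]=0)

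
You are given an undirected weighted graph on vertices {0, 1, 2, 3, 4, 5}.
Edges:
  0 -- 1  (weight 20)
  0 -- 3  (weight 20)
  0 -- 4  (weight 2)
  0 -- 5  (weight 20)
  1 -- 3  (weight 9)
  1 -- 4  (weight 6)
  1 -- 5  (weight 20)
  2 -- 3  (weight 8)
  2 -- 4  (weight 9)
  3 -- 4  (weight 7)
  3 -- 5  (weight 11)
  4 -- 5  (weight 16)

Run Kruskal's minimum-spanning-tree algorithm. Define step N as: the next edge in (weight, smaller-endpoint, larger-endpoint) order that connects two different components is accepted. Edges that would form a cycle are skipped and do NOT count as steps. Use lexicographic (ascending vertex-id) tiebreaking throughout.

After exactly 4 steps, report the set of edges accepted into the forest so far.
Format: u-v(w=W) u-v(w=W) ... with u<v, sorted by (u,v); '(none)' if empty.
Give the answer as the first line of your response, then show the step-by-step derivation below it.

0-4(w=2) 1-4(w=6) 2-3(w=8) 3-4(w=7)

step 1: add edge 0-4 (w=2); MST = {0-4(w=2)}
step 2: add edge 1-4 (w=6); MST = {0-4(w=2) 1-4(w=6)}
step 3: add edge 3-4 (w=7); MST = {0-4(w=2) 1-4(w=6) 3-4(w=7)}
step 4: add edge 2-3 (w=8); MST = {0-4(w=2) 1-4(w=6) 2-3(w=8) 3-4(w=7)}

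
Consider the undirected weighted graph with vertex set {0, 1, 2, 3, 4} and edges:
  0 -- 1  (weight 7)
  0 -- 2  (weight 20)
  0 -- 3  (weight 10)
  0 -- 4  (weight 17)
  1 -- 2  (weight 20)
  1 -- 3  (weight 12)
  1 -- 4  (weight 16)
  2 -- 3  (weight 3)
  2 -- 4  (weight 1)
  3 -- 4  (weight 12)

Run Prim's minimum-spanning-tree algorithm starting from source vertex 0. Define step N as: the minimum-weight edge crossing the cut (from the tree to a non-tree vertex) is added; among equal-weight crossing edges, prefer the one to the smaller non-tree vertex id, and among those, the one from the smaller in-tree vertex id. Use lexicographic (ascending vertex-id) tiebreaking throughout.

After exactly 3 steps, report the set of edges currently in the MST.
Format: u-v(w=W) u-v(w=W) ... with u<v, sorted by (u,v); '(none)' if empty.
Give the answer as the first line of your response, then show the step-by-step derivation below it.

0-1(w=7) 0-3(w=10) 2-3(w=3)

step 1: add edge 0-1 (w=7); MST = {0-1(w=7)}
step 2: add edge 0-3 (w=10); MST = {0-1(w=7) 0-3(w=10)}
step 3: add edge 2-3 (w=3); MST = {0-1(w=7) 0-3(w=10) 2-3(w=3)}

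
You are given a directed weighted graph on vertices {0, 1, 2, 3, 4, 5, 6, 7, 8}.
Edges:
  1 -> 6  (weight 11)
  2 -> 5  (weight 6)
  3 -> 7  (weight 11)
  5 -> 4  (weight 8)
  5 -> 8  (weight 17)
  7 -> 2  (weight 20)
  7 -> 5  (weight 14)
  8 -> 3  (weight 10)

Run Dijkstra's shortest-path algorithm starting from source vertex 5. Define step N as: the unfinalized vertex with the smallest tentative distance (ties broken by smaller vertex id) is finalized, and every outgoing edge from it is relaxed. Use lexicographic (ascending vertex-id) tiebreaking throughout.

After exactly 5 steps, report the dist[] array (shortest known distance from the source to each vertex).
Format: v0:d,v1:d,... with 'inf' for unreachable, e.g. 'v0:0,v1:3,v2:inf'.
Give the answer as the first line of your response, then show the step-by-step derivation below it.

v0:inf,v1:inf,v2:58,v3:27,v4:8,v5:0,v6:inf,v7:38,v8:17

step 1: dist = v0:inf,v1:inf,v2:inf,v3:inf,v4:8,v5:0,v6:inf,v7:inf,v8:17
step 2: dist = v0:inf,v1:inf,v2:inf,v3:inf,v4:8,v5:0,v6:inf,v7:inf,v8:17
step 3: dist = v0:inf,v1:inf,v2:inf,v3:27,v4:8,v5:0,v6:inf,v7:inf,v8:17
step 4: dist = v0:inf,v1:inf,v2:inf,v3:27,v4:8,v5:0,v6:inf,v7:38,v8:17
step 5: dist = v0:inf,v1:inf,v2:58,v3:27,v4:8,v5:0,v6:inf,v7:38,v8:17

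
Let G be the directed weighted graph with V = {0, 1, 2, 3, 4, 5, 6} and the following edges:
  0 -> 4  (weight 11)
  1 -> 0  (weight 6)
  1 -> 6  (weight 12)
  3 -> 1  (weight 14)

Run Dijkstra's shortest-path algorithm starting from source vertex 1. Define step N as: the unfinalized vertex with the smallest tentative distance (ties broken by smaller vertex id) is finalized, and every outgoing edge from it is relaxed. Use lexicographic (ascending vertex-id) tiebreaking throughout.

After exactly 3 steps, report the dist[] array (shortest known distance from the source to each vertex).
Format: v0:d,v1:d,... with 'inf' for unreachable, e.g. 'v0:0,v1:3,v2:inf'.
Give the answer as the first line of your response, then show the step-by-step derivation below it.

v0:6,v1:0,v2:inf,v3:inf,v4:17,v5:inf,v6:12

step 1: dist = v0:6,v1:0,v2:inf,v3:inf,v4:inf,v5:inf,v6:12
step 2: dist = v0:6,v1:0,v2:inf,v3:inf,v4:17,v5:inf,v6:12
step 3: dist = v0:6,v1:0,v2:inf,v3:inf,v4:17,v5:inf,v6:12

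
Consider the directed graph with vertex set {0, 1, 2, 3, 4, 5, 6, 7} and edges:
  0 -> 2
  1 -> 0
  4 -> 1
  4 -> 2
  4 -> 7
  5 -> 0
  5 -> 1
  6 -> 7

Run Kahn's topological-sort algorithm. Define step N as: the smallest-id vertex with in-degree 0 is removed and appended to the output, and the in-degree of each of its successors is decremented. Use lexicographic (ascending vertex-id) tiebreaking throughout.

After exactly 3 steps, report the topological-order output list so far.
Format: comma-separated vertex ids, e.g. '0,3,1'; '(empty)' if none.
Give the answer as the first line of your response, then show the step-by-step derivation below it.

3,4,5

step 1: output 3; order=[3]; indeg=(2,2,2,0,0,0,0,2)
step 2: output 4; order=[3,4]; indeg=(2,1,1,0,0,0,0,1)
step 3: output 5; order=[3,4,5]; indeg=(1,0,1,0,0,0,0,1)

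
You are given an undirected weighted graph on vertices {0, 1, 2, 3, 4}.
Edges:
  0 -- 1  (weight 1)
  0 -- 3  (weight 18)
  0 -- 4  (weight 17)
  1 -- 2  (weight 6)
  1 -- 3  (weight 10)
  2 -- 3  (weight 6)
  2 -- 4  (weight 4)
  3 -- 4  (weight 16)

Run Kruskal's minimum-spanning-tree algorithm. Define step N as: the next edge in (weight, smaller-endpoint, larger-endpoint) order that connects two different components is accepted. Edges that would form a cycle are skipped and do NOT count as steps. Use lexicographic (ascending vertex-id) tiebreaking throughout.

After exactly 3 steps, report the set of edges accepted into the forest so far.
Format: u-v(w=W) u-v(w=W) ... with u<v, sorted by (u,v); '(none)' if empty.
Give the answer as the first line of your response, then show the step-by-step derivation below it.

0-1(w=1) 1-2(w=6) 2-4(w=4)

step 1: add edge 0-1 (w=1); MST = {0-1(w=1)}
step 2: add edge 2-4 (w=4); MST = {0-1(w=1) 2-4(w=4)}
step 3: add edge 1-2 (w=6); MST = {0-1(w=1) 1-2(w=6) 2-4(w=4)}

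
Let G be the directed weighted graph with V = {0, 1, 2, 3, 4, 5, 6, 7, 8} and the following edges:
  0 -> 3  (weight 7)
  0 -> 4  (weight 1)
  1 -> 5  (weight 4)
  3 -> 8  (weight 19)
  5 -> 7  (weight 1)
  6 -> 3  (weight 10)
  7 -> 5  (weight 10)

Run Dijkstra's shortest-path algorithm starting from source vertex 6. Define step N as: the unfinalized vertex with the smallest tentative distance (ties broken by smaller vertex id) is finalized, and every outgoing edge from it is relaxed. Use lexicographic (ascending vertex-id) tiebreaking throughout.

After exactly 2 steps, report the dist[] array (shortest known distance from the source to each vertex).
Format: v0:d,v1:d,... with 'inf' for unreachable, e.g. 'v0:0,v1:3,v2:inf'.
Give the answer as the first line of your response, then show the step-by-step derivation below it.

v0:inf,v1:inf,v2:inf,v3:10,v4:inf,v5:inf,v6:0,v7:inf,v8:29

step 1: dist = v0:inf,v1:inf,v2:inf,v3:10,v4:inf,v5:inf,v6:0,v7:inf,v8:inf
step 2: dist = v0:inf,v1:inf,v2:inf,v3:10,v4:inf,v5:inf,v6:0,v7:inf,v8:29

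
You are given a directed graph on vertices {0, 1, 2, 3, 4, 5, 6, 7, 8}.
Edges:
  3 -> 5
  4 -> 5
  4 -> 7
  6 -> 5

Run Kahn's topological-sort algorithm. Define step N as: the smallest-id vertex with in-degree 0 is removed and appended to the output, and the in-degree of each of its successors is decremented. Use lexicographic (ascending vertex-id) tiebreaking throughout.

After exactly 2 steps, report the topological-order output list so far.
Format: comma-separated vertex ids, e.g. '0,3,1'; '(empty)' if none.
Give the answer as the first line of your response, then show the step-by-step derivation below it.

0,1

step 1: output 0; order=[0]; indeg=(0,0,0,0,0,3,0,1,0)
step 2: output 1; order=[0,1]; indeg=(0,0,0,0,0,3,0,1,0)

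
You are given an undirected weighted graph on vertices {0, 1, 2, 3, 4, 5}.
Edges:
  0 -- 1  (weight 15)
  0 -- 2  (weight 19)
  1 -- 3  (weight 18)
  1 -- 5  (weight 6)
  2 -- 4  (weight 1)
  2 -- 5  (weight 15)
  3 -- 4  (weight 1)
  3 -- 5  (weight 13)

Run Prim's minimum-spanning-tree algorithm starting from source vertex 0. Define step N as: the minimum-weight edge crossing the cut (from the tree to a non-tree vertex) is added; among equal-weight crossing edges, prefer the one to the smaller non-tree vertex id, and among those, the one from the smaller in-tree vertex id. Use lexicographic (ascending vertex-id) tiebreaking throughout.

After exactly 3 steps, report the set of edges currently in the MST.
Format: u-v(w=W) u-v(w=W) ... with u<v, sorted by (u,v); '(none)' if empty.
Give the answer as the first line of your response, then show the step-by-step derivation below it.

0-1(w=15) 1-5(w=6) 3-5(w=13)

step 1: add edge 0-1 (w=15); MST = {0-1(w=15)}
step 2: add edge 1-5 (w=6); MST = {0-1(w=15) 1-5(w=6)}
step 3: add edge 3-5 (w=13); MST = {0-1(w=15) 1-5(w=6) 3-5(w=13)}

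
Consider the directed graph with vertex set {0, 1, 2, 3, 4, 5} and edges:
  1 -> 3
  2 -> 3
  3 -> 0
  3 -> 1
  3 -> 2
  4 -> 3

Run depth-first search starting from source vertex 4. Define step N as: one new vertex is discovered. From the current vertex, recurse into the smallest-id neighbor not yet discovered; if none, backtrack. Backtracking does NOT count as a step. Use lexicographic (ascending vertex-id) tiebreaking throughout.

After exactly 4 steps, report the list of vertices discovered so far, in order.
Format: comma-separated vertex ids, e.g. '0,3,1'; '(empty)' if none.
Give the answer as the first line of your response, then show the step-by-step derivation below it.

4,3,0,1

step 1: discover 4; path=4; order=4
step 2: discover 3; path=4>3; order=4,3
step 3: discover 0; path=4>3>0; order=4,3,0
step 4: discover 1; path=4>3>1; order=4,3,0,1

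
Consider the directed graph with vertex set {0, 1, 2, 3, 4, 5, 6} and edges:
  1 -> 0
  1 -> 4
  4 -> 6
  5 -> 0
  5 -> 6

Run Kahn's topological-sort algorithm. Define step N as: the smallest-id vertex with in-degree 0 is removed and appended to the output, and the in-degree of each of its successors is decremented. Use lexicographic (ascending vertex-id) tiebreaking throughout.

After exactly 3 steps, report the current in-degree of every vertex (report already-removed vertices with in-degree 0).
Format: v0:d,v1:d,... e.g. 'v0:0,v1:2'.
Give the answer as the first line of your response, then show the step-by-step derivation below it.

v0:1,v1:0,v2:0,v3:0,v4:0,v5:0,v6:2

step 1: output 1; order=[1]; indeg=(1,0,0,0,0,0,2)
step 2: output 2; order=[1,2]; indeg=(1,0,0,0,0,0,2)
step 3: output 3; order=[1,2,3]; indeg=(1,0,0,0,0,0,2)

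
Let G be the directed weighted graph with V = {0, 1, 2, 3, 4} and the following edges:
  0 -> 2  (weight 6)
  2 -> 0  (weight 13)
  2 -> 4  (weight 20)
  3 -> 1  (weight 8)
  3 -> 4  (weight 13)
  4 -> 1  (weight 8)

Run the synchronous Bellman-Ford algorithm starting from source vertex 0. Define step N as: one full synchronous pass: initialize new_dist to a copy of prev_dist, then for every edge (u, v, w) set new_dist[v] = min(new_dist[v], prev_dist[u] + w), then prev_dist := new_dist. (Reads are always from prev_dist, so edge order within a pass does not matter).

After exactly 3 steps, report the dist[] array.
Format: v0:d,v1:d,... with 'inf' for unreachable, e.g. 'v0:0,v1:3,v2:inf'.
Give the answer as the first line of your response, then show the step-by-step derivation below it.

v0:0,v1:34,v2:6,v3:inf,v4:26

step 1: dist = v0:0,v1:inf,v2:6,v3:inf,v4:inf
step 2: dist = v0:0,v1:inf,v2:6,v3:inf,v4:26
step 3: dist = v0:0,v1:34,v2:6,v3:inf,v4:26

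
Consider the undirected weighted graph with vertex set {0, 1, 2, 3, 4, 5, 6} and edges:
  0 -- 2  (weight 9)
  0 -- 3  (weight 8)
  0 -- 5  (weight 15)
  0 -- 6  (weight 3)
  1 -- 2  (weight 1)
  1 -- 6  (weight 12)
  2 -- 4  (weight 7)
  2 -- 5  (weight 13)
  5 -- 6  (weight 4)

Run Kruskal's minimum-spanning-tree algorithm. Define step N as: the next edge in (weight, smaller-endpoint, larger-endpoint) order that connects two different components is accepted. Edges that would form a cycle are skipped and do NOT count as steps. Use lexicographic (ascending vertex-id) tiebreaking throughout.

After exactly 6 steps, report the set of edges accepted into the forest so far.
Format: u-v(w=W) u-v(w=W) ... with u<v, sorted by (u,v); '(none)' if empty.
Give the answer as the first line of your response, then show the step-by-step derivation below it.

0-2(w=9) 0-3(w=8) 0-6(w=3) 1-2(w=1) 2-4(w=7) 5-6(w=4)

step 1: add edge 1-2 (w=1); MST = {1-2(w=1)}
step 2: add edge 0-6 (w=3); MST = {0-6(w=3) 1-2(w=1)}
step 3: add edge 5-6 (w=4); MST = {0-6(w=3) 1-2(w=1) 5-6(w=4)}
step 4: add edge 2-4 (w=7); MST = {0-6(w=3) 1-2(w=1) 2-4(w=7) 5-6(w=4)}
step 5: add edge 0-3 (w=8); MST = {0-3(w=8) 0-6(w=3) 1-2(w=1) 2-4(w=7) 5-6(w=4)}
step 6: add edge 0-2 (w=9); MST = {0-2(w=9) 0-3(w=8) 0-6(w=3) 1-2(w=1) 2-4(w=7) 5-6(w=4)}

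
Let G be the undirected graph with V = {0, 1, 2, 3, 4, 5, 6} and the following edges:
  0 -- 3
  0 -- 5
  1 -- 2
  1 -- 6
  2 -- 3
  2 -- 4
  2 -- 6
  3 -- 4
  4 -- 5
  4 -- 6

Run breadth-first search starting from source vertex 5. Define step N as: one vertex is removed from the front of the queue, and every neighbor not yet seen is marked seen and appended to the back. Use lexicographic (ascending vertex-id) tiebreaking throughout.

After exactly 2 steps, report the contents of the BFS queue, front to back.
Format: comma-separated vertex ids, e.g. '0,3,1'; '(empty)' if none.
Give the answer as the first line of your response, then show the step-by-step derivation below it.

4,3

step 1: dequeue 5; queue=[0,4]; order=5
step 2: dequeue 0; queue=[4,3]; order=5,0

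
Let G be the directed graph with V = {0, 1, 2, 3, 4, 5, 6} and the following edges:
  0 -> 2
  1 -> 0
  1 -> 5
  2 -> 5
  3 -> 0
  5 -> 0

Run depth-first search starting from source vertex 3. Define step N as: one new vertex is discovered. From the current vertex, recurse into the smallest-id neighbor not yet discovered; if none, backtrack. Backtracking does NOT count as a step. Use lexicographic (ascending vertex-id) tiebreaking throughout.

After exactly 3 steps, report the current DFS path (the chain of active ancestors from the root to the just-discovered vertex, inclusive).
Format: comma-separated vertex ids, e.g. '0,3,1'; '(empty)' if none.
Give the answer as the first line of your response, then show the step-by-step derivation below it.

3,0,2

step 1: discover 3; path=3; order=3
step 2: discover 0; path=3>0; order=3,0
step 3: discover 2; path=3>0>2; order=3,0,2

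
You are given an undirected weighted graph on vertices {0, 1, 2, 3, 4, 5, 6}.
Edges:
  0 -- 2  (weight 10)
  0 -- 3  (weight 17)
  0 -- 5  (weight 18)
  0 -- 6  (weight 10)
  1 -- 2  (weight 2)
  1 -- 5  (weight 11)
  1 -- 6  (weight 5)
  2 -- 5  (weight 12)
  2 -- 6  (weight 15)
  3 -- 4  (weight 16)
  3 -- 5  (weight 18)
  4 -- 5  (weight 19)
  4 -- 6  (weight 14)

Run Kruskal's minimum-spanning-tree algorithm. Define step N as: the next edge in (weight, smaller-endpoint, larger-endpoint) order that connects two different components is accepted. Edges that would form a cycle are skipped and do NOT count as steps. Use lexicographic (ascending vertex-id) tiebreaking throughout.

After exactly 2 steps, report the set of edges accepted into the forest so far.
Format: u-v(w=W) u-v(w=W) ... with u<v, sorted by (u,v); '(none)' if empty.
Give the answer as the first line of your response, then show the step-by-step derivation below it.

1-2(w=2) 1-6(w=5)

step 1: add edge 1-2 (w=2); MST = {1-2(w=2)}
step 2: add edge 1-6 (w=5); MST = {1-2(w=2) 1-6(w=5)}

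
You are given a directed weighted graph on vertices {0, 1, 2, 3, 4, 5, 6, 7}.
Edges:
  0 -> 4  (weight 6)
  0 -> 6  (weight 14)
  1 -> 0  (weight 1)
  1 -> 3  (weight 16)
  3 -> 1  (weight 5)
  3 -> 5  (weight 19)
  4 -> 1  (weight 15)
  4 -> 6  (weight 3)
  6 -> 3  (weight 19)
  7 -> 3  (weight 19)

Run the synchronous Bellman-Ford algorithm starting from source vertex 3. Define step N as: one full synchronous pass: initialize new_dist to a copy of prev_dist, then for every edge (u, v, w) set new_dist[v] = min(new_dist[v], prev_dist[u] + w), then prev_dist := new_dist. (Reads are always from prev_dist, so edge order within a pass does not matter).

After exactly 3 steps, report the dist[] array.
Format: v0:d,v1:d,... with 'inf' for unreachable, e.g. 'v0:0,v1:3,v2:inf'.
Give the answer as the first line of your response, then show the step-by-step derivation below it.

v0:6,v1:5,v2:inf,v3:0,v4:12,v5:19,v6:20,v7:inf

step 1: dist = v0:inf,v1:5,v2:inf,v3:0,v4:inf,v5:19,v6:inf,v7:inf
step 2: dist = v0:6,v1:5,v2:inf,v3:0,v4:inf,v5:19,v6:inf,v7:inf
step 3: dist = v0:6,v1:5,v2:inf,v3:0,v4:12,v5:19,v6:20,v7:inf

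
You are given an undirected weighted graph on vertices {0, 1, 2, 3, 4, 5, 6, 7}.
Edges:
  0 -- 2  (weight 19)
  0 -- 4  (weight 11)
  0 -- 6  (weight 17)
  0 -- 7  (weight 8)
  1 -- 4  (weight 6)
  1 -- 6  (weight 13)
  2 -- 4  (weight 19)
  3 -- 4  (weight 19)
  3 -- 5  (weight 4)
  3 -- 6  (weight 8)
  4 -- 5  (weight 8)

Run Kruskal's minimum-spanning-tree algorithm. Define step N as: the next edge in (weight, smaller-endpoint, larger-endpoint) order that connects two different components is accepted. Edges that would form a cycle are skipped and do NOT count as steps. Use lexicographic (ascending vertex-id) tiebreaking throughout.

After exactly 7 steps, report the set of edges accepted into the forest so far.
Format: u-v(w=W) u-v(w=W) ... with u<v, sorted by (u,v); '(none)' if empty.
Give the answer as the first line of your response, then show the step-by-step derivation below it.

0-2(w=19) 0-4(w=11) 0-7(w=8) 1-4(w=6) 3-5(w=4) 3-6(w=8) 4-5(w=8)

step 1: add edge 3-5 (w=4); MST = {3-5(w=4)}
step 2: add edge 1-4 (w=6); MST = {1-4(w=6) 3-5(w=4)}
step 3: add edge 0-7 (w=8); MST = {0-7(w=8) 1-4(w=6) 3-5(w=4)}
step 4: add edge 3-6 (w=8); MST = {0-7(w=8) 1-4(w=6) 3-5(w=4) 3-6(w=8)}
step 5: add edge 4-5 (w=8); MST = {0-7(w=8) 1-4(w=6) 3-5(w=4) 3-6(w=8) 4-5(w=8)}
step 6: add edge 0-4 (w=11); MST = {0-4(w=11) 0-7(w=8) 1-4(w=6) 3-5(w=4) 3-6(w=8) 4-5(w=8)}
step 7: add edge 0-2 (w=19); MST = {0-2(w=19) 0-4(w=11) 0-7(w=8) 1-4(w=6) 3-5(w=4) 3-6(w=8) 4-5(w=8)}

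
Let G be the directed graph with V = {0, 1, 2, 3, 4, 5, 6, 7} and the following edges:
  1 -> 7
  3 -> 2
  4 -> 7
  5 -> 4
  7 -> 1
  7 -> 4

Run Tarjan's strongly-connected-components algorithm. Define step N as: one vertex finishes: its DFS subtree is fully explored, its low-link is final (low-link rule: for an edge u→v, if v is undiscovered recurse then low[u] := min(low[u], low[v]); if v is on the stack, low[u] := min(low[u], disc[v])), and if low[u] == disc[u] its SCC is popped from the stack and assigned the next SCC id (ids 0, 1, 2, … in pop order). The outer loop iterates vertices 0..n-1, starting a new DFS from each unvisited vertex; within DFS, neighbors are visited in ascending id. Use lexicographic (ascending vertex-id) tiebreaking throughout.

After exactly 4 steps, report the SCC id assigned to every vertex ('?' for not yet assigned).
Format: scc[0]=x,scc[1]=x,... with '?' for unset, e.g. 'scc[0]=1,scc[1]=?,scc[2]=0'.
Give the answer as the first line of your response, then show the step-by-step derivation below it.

scc[0]=0,scc[1]=1,scc[2]=?,scc[3]=?,scc[4]=1,scc[5]=?,scc[6]=?,scc[7]=1

step 1: low=(low[0]=0,low[1]=?,low[2]=?,low[3]=?,low[4]=?,low[5]=?,low[6]=?,low[7]=?); scc=(scc[0]=0,scc[1]=?,scc[2]=?,scc[3]=?,scc[4]=?,scc[5]=?,scc[6]=?,scc[7]=?)
step 2: low=(low[0]=0,low[1]=1,low[2]=?,low[3]=?,low[4]=2,low[5]=?,low[6]=?,low[7]=1); scc=(scc[0]=0,scc[1]=?,scc[2]=?,scc[3]=?,scc[4]=?,scc[5]=?,scc[6]=?,scc[7]=?)
step 3: low=(low[0]=0,low[1]=1,low[2]=?,low[3]=?,low[4]=2,low[5]=?,low[6]=?,low[7]=1); scc=(scc[0]=0,scc[1]=?,scc[2]=?,scc[3]=?,scc[4]=?,scc[5]=?,scc[6]=?,scc[7]=?)
step 4: low=(low[0]=0,low[1]=1,low[2]=?,low[3]=?,low[4]=2,low[5]=?,low[6]=?,low[7]=1); scc=(scc[0]=0,scc[1]=1,scc[2]=?,scc[3]=?,scc[4]=1,scc[5]=?,scc[6]=?,scc[7]=1)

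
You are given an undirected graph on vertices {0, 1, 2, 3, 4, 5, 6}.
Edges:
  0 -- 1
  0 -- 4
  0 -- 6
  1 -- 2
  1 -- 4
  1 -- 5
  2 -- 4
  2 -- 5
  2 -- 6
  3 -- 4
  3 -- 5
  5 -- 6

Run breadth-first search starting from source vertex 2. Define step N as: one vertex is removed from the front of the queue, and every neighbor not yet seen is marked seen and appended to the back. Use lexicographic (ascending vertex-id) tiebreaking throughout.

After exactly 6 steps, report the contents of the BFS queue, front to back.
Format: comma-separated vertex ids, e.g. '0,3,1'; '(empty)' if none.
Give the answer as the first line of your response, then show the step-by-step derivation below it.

3

step 1: dequeue 2; queue=[1,4,5,6]; order=2
step 2: dequeue 1; queue=[4,5,6,0]; order=2,1
step 3: dequeue 4; queue=[5,6,0,3]; order=2,1,4
step 4: dequeue 5; queue=[6,0,3]; order=2,1,4,5
step 5: dequeue 6; queue=[0,3]; order=2,1,4,5,6
step 6: dequeue 0; queue=[3]; order=2,1,4,5,6,0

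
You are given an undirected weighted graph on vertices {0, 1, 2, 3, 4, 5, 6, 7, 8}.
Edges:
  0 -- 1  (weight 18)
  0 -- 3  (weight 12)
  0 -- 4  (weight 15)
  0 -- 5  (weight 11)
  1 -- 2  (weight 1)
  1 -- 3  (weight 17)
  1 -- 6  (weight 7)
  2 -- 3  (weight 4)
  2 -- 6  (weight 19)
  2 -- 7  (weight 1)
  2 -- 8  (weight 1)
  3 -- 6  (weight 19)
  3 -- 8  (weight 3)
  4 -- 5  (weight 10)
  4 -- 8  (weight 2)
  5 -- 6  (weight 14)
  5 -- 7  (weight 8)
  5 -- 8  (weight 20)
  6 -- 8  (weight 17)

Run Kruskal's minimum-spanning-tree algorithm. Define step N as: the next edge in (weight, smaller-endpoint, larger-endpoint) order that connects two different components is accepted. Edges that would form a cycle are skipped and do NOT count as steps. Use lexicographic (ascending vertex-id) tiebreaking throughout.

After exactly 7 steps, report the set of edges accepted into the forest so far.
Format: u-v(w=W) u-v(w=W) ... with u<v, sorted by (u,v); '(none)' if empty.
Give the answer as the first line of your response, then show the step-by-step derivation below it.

1-2(w=1) 1-6(w=7) 2-7(w=1) 2-8(w=1) 3-8(w=3) 4-8(w=2) 5-7(w=8)

step 1: add edge 1-2 (w=1); MST = {1-2(w=1)}
step 2: add edge 2-7 (w=1); MST = {1-2(w=1) 2-7(w=1)}
step 3: add edge 2-8 (w=1); MST = {1-2(w=1) 2-7(w=1) 2-8(w=1)}
step 4: add edge 4-8 (w=2); MST = {1-2(w=1) 2-7(w=1) 2-8(w=1) 4-8(w=2)}
step 5: add edge 3-8 (w=3); MST = {1-2(w=1) 2-7(w=1) 2-8(w=1) 3-8(w=3) 4-8(w=2)}
step 6: add edge 1-6 (w=7); MST = {1-2(w=1) 1-6(w=7) 2-7(w=1) 2-8(w=1) 3-8(w=3) 4-8(w=2)}
step 7: add edge 5-7 (w=8); MST = {1-2(w=1) 1-6(w=7) 2-7(w=1) 2-8(w=1) 3-8(w=3) 4-8(w=2) 5-7(w=8)}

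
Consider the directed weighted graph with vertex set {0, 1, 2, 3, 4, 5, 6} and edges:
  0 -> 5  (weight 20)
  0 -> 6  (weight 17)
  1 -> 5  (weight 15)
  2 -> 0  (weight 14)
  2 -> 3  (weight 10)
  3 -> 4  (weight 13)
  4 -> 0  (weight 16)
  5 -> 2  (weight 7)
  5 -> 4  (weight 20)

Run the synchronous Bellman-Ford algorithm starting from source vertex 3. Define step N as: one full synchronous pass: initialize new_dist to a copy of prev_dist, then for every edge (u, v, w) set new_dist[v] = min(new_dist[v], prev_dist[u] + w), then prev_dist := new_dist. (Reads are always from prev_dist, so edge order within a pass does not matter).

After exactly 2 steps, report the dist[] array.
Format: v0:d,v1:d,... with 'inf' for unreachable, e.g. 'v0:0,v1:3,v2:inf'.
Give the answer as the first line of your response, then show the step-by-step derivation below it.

v0:29,v1:inf,v2:inf,v3:0,v4:13,v5:inf,v6:inf

step 1: dist = v0:inf,v1:inf,v2:inf,v3:0,v4:13,v5:inf,v6:inf
step 2: dist = v0:29,v1:inf,v2:inf,v3:0,v4:13,v5:inf,v6:inf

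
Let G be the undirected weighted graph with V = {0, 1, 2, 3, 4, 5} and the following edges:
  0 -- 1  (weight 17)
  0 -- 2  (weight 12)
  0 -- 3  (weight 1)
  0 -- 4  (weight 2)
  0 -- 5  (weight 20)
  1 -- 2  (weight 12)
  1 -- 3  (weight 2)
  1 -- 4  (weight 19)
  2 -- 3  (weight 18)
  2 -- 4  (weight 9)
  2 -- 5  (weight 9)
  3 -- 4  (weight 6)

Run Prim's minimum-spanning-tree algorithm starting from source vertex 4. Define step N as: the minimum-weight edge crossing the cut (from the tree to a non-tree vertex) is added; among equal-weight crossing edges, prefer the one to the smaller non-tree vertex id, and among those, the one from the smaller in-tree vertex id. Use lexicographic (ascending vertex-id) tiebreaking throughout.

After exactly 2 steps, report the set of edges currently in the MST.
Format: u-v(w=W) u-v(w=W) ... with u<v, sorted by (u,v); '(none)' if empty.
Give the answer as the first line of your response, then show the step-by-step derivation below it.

0-3(w=1) 0-4(w=2)

step 1: add edge 0-4 (w=2); MST = {0-4(w=2)}
step 2: add edge 0-3 (w=1); MST = {0-3(w=1) 0-4(w=2)}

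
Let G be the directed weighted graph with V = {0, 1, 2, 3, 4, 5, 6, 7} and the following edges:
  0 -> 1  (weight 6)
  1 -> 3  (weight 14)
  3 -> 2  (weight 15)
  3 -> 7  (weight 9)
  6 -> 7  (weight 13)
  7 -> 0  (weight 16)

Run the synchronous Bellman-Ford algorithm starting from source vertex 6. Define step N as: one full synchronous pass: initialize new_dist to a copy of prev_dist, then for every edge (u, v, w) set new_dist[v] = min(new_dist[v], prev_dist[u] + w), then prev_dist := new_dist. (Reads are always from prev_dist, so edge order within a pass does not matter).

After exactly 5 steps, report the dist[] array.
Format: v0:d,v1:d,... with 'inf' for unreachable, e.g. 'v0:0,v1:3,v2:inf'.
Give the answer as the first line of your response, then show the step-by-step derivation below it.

v0:29,v1:35,v2:64,v3:49,v4:inf,v5:inf,v6:0,v7:13

step 1: dist = v0:inf,v1:inf,v2:inf,v3:inf,v4:inf,v5:inf,v6:0,v7:13
step 2: dist = v0:29,v1:inf,v2:inf,v3:inf,v4:inf,v5:inf,v6:0,v7:13
step 3: dist = v0:29,v1:35,v2:inf,v3:inf,v4:inf,v5:inf,v6:0,v7:13
step 4: dist = v0:29,v1:35,v2:inf,v3:49,v4:inf,v5:inf,v6:0,v7:13
step 5: dist = v0:29,v1:35,v2:64,v3:49,v4:inf,v5:inf,v6:0,v7:13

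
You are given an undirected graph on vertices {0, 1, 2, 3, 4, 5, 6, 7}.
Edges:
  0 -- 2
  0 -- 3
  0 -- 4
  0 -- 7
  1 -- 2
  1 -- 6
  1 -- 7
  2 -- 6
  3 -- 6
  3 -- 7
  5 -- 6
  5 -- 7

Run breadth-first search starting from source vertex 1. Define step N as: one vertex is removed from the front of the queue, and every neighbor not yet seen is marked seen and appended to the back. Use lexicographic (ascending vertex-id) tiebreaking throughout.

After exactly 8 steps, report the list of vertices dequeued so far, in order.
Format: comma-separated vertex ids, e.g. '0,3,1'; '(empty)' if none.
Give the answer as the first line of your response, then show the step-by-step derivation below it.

1,2,6,7,0,3,5,4

step 1: dequeue 1; queue=[2,6,7]; order=1
step 2: dequeue 2; queue=[6,7,0]; order=1,2
step 3: dequeue 6; queue=[7,0,3,5]; order=1,2,6
step 4: dequeue 7; queue=[0,3,5]; order=1,2,6,7
step 5: dequeue 0; queue=[3,5,4]; order=1,2,6,7,0
step 6: dequeue 3; queue=[5,4]; order=1,2,6,7,0,3
step 7: dequeue 5; queue=[4]; order=1,2,6,7,0,3,5
step 8: dequeue 4; queue=[(empty)]; order=1,2,6,7,0,3,5,4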